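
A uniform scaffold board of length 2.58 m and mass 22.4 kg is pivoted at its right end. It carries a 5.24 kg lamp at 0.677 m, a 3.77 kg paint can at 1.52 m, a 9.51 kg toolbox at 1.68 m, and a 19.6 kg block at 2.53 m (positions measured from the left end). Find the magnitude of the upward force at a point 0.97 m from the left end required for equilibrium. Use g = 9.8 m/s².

About the right end:
Beam weight: 22.4 × 9.8 = 219.5 N down at 1.29 m → arm 1.29 m, τ = 219.5 × 1.29 = 283.2 N·m counterclockwise.
Lamp: 5.24 × 9.8 = 51.35 N down at 0.677 m → arm 1.903 m, τ = 51.35 × 1.903 = 97.72 N·m counterclockwise.
Paint can: 3.77 × 9.8 = 36.95 N down at 1.52 m → arm 1.06 m, τ = 36.95 × 1.06 = 39.17 N·m counterclockwise.
Toolbox: 9.51 × 9.8 = 93.2 N down at 1.68 m → arm 0.9 m, τ = 93.2 × 0.9 = 83.88 N·m counterclockwise.
Block: 19.6 × 9.8 = 192.1 N down at 2.53 m → arm 0.05 m, τ = 192.1 × 0.05 = 9.605 N·m counterclockwise.
Net moment of the loads = 513.6 N·m counterclockwise.
The upward force F acts at a point 0.97 m from the left end, arm 1.61 m, giving F × 1.61 clockwise.
Στ = 0 ⇒ F × 1.61 = 513.6 ⇒ F = 513.6 / 1.61 = 319 N.

F ≈ 319 N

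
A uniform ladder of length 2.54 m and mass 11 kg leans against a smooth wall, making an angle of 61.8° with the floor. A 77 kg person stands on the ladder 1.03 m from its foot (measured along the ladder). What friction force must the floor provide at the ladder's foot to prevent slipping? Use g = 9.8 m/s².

f ≈ 193 N

Take moments about the foot of the ladder.
Ladder weight 11×9.8 = 107.8 N acts at 1.27 m along the ladder; its horizontal arm is 1.27·cos61.8° = 0.6001 m → τ = 64.69 N·m clockwise.
Person: 77×9.8 = 754.6 N at 1.03 m → arm 0.4867 m → τ = 367.3 N·m clockwise.
Wall normal N acts horizontally at the top; its moment arm is the height L sinθ = 2.54·sin61.8° = 2.239 m, counterclockwise.
Setting net torque to zero: N × 2.239 = 432 → N = 193 N.
ΣFx = 0: friction at the foot balances the wall's push, so f = N_wall = 193 N.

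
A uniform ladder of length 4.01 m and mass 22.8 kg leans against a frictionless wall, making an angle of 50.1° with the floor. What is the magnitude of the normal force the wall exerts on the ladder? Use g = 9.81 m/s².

Take moments about the foot of the ladder.
Ladder weight 22.8×9.81 = 223.7 N acts at 2.005 m along the ladder; its horizontal arm is 2.005·cos50.1° = 1.286 m → τ = 287.7 N·m clockwise.
Wall normal N acts horizontally at the top; its moment arm is the height L sinθ = 4.01·sin50.1° = 3.076 m, counterclockwise.
Setting net torque to zero: N × 3.076 = 287.7 → N = 93.5 N.

N_wall ≈ 93.5 N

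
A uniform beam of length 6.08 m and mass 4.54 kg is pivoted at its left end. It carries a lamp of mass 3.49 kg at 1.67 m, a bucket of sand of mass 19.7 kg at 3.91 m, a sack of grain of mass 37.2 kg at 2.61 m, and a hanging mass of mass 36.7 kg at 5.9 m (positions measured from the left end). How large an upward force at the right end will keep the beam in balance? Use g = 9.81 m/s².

F ≈ 662 N

About the left end:
Beam weight: 4.54 × 9.81 = 44.54 N down at 3.04 m → arm 3.04 m, τ = 44.54 × 3.04 = 135.4 N·m clockwise.
Lamp: 3.49 × 9.81 = 34.24 N down at 1.67 m → arm 1.67 m, τ = 34.24 × 1.67 = 57.18 N·m clockwise.
Bucket of sand: 19.7 × 9.81 = 193.3 N down at 3.91 m → arm 3.91 m, τ = 193.3 × 3.91 = 755.8 N·m clockwise.
Sack of grain: 37.2 × 9.81 = 364.9 N down at 2.61 m → arm 2.61 m, τ = 364.9 × 2.61 = 952.4 N·m clockwise.
Hanging mass: 36.7 × 9.81 = 360 N down at 5.9 m → arm 5.9 m, τ = 360 × 5.9 = 2124 N·m clockwise.
Net moment of the loads = 4025 N·m clockwise.
The upward force F acts at the right end, arm 6.08 m, giving F × 6.08 counterclockwise.
Setting net torque to zero: F × 6.08 = 4025 → F = 4025 / 6.08 = 662 N.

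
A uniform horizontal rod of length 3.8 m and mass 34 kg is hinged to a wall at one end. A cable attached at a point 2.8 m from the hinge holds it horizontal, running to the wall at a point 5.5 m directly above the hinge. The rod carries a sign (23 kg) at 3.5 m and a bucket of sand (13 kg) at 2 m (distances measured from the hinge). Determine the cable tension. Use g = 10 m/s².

T ≈ 686 N

Sum moments about the hinge (the unknown hinge reaction has zero arm there).
Beam weight: 34 × 10 = 340 N down at 1.9 m → arm 1.9 m, τ = 340 × 1.9 = 646 N·m clockwise.
Sign: 23 × 10 = 230 N down at 3.5 m → arm 3.5 m, τ = 230 × 3.5 = 805 N·m clockwise.
Bucket of sand: 13 × 10 = 130 N down at 2 m → arm 2 m, τ = 130 × 2 = 260 N·m clockwise.
Total clockwise load moment = 1711 N·m.
The cable tension T acts at 2.8 m; only its component perpendicular to the rod, T sinθ, produces torque. sinθ = h/√(h²+d²) = 5.5/√(5.5²+2.8²) = 0.8912.
For rotational equilibrium, T × 2.8 × 0.8912 = 1711, so T = 1711 / 2.495 = 686 N.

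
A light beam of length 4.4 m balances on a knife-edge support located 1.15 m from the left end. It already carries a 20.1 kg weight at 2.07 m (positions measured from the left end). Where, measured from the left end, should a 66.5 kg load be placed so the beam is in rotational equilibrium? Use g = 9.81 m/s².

Choose the knife-edge support (at 1.15 m from the left end) as the axis so the support reaction has zero arm there.
Weight: 20.1 × 9.81 = 197.2 N down at 2.07 m → arm 0.92 m, τ = 197.2 × 0.92 = 181.4 N·m clockwise.
Net moment of existing loads = 181.4 N·m clockwise.
The load weighs 66.5 × 9.81 = 652.4 N and must supply an equal counterclockwise moment, so its lever arm about the knife-edge support is 181.4 / 652.4 = 0.278 m.
That puts it at 1.15 − 0.278 = 0.872 m from the left end.

x ≈ 0.872 m from the left end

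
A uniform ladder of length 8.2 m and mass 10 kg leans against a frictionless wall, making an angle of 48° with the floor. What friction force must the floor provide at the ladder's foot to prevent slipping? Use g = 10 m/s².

About the foot of the ladder:
Ladder weight 10×10 = 100 N acts at 4.1 m along the ladder; its horizontal arm is 4.1·cos48° = 2.743 m → τ = 274.3 N·m clockwise.
Wall normal N acts horizontally at the top; its moment arm is the height L sinθ = 8.2·sin48° = 6.094 m, counterclockwise.
Balancing moments: N × 6.094 = 274.3, giving N = 45 N.
ΣFx = 0: friction at the foot balances the wall's push, so f = N_wall = 45 N.

f ≈ 45 N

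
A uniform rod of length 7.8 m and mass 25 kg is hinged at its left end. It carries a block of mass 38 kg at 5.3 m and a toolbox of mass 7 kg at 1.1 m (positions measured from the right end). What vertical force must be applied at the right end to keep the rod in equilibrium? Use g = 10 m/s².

Taking torques about the left end:
Beam weight: 25 × 10 = 250 N down at 3.9 m → arm 3.9 m, τ = 250 × 3.9 = 975 N·m clockwise.
Block: 38 × 10 = 380 N down at 5.3 m → arm 2.5 m, τ = 380 × 2.5 = 950 N·m clockwise.
Toolbox: 7 × 10 = 70 N down at 1.1 m → arm 6.7 m, τ = 70 × 6.7 = 469 N·m clockwise.
Net moment of the loads = 2394 N·m clockwise.
The upward force F acts at the right end, arm 7.8 m, giving F × 7.8 counterclockwise.
Balancing moments: F × 7.8 = 2394, giving F = 2394 / 7.8 = 307 N.

F ≈ 307 N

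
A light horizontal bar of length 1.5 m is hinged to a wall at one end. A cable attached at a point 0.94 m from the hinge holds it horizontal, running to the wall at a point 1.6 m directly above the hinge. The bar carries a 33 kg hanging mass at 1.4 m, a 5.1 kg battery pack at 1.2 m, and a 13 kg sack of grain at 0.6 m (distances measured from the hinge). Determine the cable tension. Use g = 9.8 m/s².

T ≈ 727 N

Choose the hinge as the axis so the unknown hinge reaction has zero arm there.
Hanging mass: 33 × 9.8 = 323.4 N down at 1.4 m → arm 1.4 m, τ = 323.4 × 1.4 = 452.8 N·m clockwise.
Battery pack: 5.1 × 9.8 = 49.98 N down at 1.2 m → arm 1.2 m, τ = 49.98 × 1.2 = 59.98 N·m clockwise.
Sack of grain: 13 × 9.8 = 127.4 N down at 0.6 m → arm 0.6 m, τ = 127.4 × 0.6 = 76.44 N·m clockwise.
Total clockwise load moment = 589.2 N·m.
The cable tension T acts at 0.94 m; only its component perpendicular to the bar, T sinθ, produces torque. sinθ = h/√(h²+d²) = 1.6/√(1.6²+0.94²) = 0.8622.
Στ = 0 ⇒ T × 0.94 × 0.8622 = 589.2 ⇒ T = 589.2 / 0.8105 = 727 N.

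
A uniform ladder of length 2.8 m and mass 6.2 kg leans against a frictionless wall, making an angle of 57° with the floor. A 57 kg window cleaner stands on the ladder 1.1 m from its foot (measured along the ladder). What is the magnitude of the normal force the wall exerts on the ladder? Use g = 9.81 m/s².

Sum moments about the foot of the ladder (the floor normal and friction both act there and drop out).
Ladder weight 6.2×9.81 = 60.82 N acts at 1.4 m along the ladder; its horizontal arm is 1.4·cos57° = 0.7625 m → τ = 46.38 N·m clockwise.
Window cleaner: 57×9.81 = 559.2 N at 1.1 m → arm 0.5991 m → τ = 335 N·m clockwise.
Wall normal N acts horizontally at the top; its moment arm is the height L sinθ = 2.8·sin57° = 2.348 m, counterclockwise.
Στ = 0 ⇒ N × 2.348 = 381.4 ⇒ N = 162 N.

N_wall ≈ 162 N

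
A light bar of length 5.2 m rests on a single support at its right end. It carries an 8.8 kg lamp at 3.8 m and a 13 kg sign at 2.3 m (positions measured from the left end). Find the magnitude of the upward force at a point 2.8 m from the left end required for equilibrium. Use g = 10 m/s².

F ≈ 208 N

Choose the right end as the axis so the unknown pivot reaction has zero arm there.
Lamp: 8.8 × 10 = 88 N down at 3.8 m → arm 1.4 m, τ = 88 × 1.4 = 123.2 N·m counterclockwise.
Sign: 13 × 10 = 130 N down at 2.3 m → arm 2.9 m, τ = 130 × 2.9 = 377 N·m counterclockwise.
Net moment of the loads = 500.2 N·m counterclockwise.
The upward force F acts at a point 2.8 m from the left end, arm 2.4 m, giving F × 2.4 clockwise.
Balancing moments: F × 2.4 = 500.2, giving F = 500.2 / 2.4 = 208 N.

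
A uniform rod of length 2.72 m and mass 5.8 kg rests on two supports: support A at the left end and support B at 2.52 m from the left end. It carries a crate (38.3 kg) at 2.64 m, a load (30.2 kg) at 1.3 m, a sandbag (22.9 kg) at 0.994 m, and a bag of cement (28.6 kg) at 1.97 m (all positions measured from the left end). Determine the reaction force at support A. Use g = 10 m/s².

Taking torques about support B:
Beam weight: 5.8 × 10 = 58 N down at 1.36 m → arm 1.16 m, τ = 58 × 1.16 = 67.28 N·m counterclockwise.
Crate: 38.3 × 10 = 383 N down at 2.64 m → arm 0.12 m, τ = 383 × 0.12 = 45.96 N·m clockwise.
Load: 30.2 × 10 = 302 N down at 1.3 m → arm 1.22 m, τ = 302 × 1.22 = 368.4 N·m counterclockwise.
Sandbag: 22.9 × 10 = 229 N down at 0.994 m → arm 1.526 m, τ = 229 × 1.526 = 349.5 N·m counterclockwise.
Bag of cement: 28.6 × 10 = 286 N down at 1.97 m → arm 0.55 m, τ = 286 × 0.55 = 157.3 N·m counterclockwise.
Net load moment about support B = 896.5 N·m counterclockwise.
Reaction R at support A is upward at 0 m, arm 2.52 m → moment R × 2.52 clockwise.
Στ = 0 ⇒ R × 2.52 = 896.5 ⇒ R = 356 N.

R_A ≈ 356 N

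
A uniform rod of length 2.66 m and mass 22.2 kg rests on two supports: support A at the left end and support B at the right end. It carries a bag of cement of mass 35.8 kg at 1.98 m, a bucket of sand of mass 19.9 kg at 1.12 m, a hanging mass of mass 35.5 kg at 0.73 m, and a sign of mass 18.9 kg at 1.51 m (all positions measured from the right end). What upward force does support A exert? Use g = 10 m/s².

Take moments about support B.
Beam weight: 22.2 × 10 = 222 N down at 1.33 m → arm 1.33 m, τ = 222 × 1.33 = 295.3 N·m counterclockwise.
Bag of cement: 35.8 × 10 = 358 N down at 1.98 m → arm 1.98 m, τ = 358 × 1.98 = 708.8 N·m counterclockwise.
Bucket of sand: 19.9 × 10 = 199 N down at 1.12 m → arm 1.12 m, τ = 199 × 1.12 = 222.9 N·m counterclockwise.
Hanging mass: 35.5 × 10 = 355 N down at 0.73 m → arm 0.73 m, τ = 355 × 0.73 = 259.1 N·m counterclockwise.
Sign: 18.9 × 10 = 189 N down at 1.51 m → arm 1.51 m, τ = 189 × 1.51 = 285.4 N·m counterclockwise.
Net load moment about support B = 1772 N·m counterclockwise.
Reaction R at support A is upward at 2.66 m, arm 2.66 m → moment R × 2.66 clockwise.
Balancing moments: R × 2.66 = 1772, giving R = 666 N.

R_A ≈ 666 N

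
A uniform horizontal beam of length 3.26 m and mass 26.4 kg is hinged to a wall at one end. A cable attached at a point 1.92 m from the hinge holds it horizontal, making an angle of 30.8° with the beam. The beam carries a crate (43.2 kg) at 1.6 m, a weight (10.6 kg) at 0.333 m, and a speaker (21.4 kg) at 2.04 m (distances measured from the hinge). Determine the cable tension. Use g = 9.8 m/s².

Choose the hinge as the axis so the unknown hinge reaction has zero arm there.
Beam weight: 26.4 × 9.8 = 258.7 N down at 1.63 m → arm 1.63 m, τ = 258.7 × 1.63 = 421.7 N·m clockwise.
Crate: 43.2 × 9.8 = 423.4 N down at 1.6 m → arm 1.6 m, τ = 423.4 × 1.6 = 677.4 N·m clockwise.
Weight: 10.6 × 9.8 = 103.9 N down at 0.333 m → arm 0.333 m, τ = 103.9 × 0.333 = 34.6 N·m clockwise.
Speaker: 21.4 × 9.8 = 209.7 N down at 2.04 m → arm 2.04 m, τ = 209.7 × 2.04 = 427.8 N·m clockwise.
Total clockwise load moment = 1561 N·m.
The cable tension T acts at 1.92 m; only its component perpendicular to the beam, T sinθ, produces torque. sin 30.8° = 0.512.
Balancing moments: T × 1.92 × 0.512 = 1561, giving T = 1561 / 0.983 = 1590 N.

T ≈ 1590 N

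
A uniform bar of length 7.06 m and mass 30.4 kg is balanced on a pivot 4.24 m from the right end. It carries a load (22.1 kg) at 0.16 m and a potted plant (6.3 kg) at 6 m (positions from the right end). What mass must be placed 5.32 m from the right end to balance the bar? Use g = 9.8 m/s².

About the pivot (at 4.24 m from the right end):
Beam weight: 30.4 × 9.8 = 297.9 N down at 3.53 m → arm 0.71 m, τ = 297.9 × 0.71 = 211.5 N·m clockwise.
Load: 22.1 × 9.8 = 216.6 N down at 0.16 m → arm 4.08 m, τ = 216.6 × 4.08 = 883.7 N·m clockwise.
Potted plant: 6.3 × 9.8 = 61.74 N down at 6 m → arm 1.76 m, τ = 61.74 × 1.76 = 108.7 N·m counterclockwise.
Net moment of known loads = 986.5 N·m clockwise.
An unknown mass m at 5.32 m has arm 1.08 m; its moment is m·g·1.08 counterclockwise.
Balancing moments: m × 9.8 × 1.08 = 986.5, giving m = 986.5 / (9.8 × 1.08) = 93.2 kg.

m ≈ 93.2 kg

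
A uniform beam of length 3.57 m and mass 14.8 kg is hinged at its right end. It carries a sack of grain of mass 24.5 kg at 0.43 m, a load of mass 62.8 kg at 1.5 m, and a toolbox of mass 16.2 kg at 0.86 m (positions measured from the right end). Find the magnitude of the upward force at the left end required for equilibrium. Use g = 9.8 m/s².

Sum moments about the right end (the unknown pivot reaction has zero arm there).
Beam weight: 14.8 × 9.8 = 145 N down at 1.785 m → arm 1.785 m, τ = 145 × 1.785 = 258.8 N·m counterclockwise.
Sack of grain: 24.5 × 9.8 = 240.1 N down at 0.43 m → arm 0.43 m, τ = 240.1 × 0.43 = 103.2 N·m counterclockwise.
Load: 62.8 × 9.8 = 615.4 N down at 1.5 m → arm 1.5 m, τ = 615.4 × 1.5 = 923.1 N·m counterclockwise.
Toolbox: 16.2 × 9.8 = 158.8 N down at 0.86 m → arm 0.86 m, τ = 158.8 × 0.86 = 136.6 N·m counterclockwise.
Net moment of the loads = 1422 N·m counterclockwise.
The upward force F acts at the left end, arm 3.57 m, giving F × 3.57 clockwise.
Setting net torque to zero: F × 3.57 = 1422 → F = 1422 / 3.57 = 398 N.

F ≈ 398 N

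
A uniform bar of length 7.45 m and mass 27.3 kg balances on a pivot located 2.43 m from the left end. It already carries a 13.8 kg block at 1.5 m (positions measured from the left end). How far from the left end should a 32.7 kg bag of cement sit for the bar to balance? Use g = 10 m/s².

About the pivot (at 2.43 m from the left end):
Beam weight: 27.3 × 10 = 273 N down at 3.725 m → arm 1.295 m, τ = 273 × 1.295 = 353.5 N·m clockwise.
Block: 13.8 × 10 = 138 N down at 1.5 m → arm 0.93 m, τ = 138 × 0.93 = 128.3 N·m counterclockwise.
Net moment of existing loads = 225.2 N·m clockwise.
The bag of cement weighs 32.7 × 10 = 327 N and must supply an equal counterclockwise moment, so its lever arm about the pivot is 225.2 / 327 = 0.689 m.
That puts it at 2.43 − 0.689 = 1.74 m from the left end.

x ≈ 1.74 m from the left end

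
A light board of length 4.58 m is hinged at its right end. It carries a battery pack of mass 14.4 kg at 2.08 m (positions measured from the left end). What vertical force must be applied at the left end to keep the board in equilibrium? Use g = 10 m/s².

Taking torques about the right end:
Battery pack: 14.4 × 10 = 144 N down at 2.08 m → arm 2.5 m, τ = 144 × 2.5 = 360 N·m counterclockwise.
Net moment of the loads = 360 N·m counterclockwise.
The upward force F acts at the left end, arm 4.58 m, giving F × 4.58 clockwise.
Balancing moments: F × 4.58 = 360, giving F = 360 / 4.58 = 78.6 N.

F ≈ 78.6 N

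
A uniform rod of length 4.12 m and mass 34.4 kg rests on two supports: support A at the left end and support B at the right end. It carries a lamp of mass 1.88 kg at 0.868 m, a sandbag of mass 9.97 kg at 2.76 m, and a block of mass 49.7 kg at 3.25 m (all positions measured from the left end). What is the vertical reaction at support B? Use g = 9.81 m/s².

R_B ≈ 623 N

Choose support A as the axis so its reaction then has zero moment arm.
Beam weight: 34.4 × 9.81 = 337.5 N down at 2.06 m → arm 2.06 m, τ = 337.5 × 2.06 = 695.2 N·m clockwise.
Lamp: 1.88 × 9.81 = 18.44 N down at 0.868 m → arm 0.868 m, τ = 18.44 × 0.868 = 16.01 N·m clockwise.
Sandbag: 9.97 × 9.81 = 97.81 N down at 2.76 m → arm 2.76 m, τ = 97.81 × 2.76 = 270 N·m clockwise.
Block: 49.7 × 9.81 = 487.6 N down at 3.25 m → arm 3.25 m, τ = 487.6 × 3.25 = 1585 N·m clockwise.
Net load moment about support A = 2566 N·m clockwise.
Reaction R at support B is upward at 4.12 m, arm 4.12 m → moment R × 4.12 counterclockwise.
Balancing moments: R × 4.12 = 2566, giving R = 623 N.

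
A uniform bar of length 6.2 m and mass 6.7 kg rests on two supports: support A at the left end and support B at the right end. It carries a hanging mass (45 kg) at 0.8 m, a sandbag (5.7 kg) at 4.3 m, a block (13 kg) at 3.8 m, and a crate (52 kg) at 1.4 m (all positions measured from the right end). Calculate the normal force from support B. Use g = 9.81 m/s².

R_B ≈ 879 N

About support A:
Beam weight: 6.7 × 9.81 = 65.73 N down at 3.1 m → arm 3.1 m, τ = 65.73 × 3.1 = 203.8 N·m clockwise.
Hanging mass: 45 × 9.81 = 441.5 N down at 0.8 m → arm 5.4 m, τ = 441.5 × 5.4 = 2384 N·m clockwise.
Sandbag: 5.7 × 9.81 = 55.92 N down at 4.3 m → arm 1.9 m, τ = 55.92 × 1.9 = 106.2 N·m clockwise.
Block: 13 × 9.81 = 127.5 N down at 3.8 m → arm 2.4 m, τ = 127.5 × 2.4 = 306 N·m clockwise.
Crate: 52 × 9.81 = 510.1 N down at 1.4 m → arm 4.8 m, τ = 510.1 × 4.8 = 2448 N·m clockwise.
Net load moment about support A = 5448 N·m clockwise.
Reaction R at support B is upward at 0 m, arm 6.2 m → moment R × 6.2 counterclockwise.
Στ = 0 ⇒ R × 6.2 = 5448 ⇒ R = 879 N.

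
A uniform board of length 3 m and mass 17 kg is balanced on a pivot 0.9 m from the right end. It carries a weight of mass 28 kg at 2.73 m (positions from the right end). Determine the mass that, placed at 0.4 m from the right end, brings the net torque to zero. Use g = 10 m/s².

m ≈ 123 kg

About the pivot (at 0.9 m from the right end):
Beam weight: 17 × 10 = 170 N down at 1.5 m → arm 0.6 m, τ = 170 × 0.6 = 102 N·m counterclockwise.
Weight: 28 × 10 = 280 N down at 2.73 m → arm 1.83 m, τ = 280 × 1.83 = 512.4 N·m counterclockwise.
Net moment of known loads = 614.4 N·m counterclockwise.
An unknown mass m at 0.4 m has arm 0.5 m; its moment is m·g·0.5 clockwise.
Setting net torque to zero: m × 10 × 0.5 = 614.4 → m = 614.4 / (10 × 0.5) = 123 kg.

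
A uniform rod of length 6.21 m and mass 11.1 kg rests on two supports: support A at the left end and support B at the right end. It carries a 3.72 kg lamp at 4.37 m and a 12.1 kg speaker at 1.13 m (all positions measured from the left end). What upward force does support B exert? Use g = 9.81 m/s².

About support A:
Beam weight: 11.1 × 9.81 = 108.9 N down at 3.105 m → arm 3.105 m, τ = 108.9 × 3.105 = 338.1 N·m clockwise.
Lamp: 3.72 × 9.81 = 36.49 N down at 4.37 m → arm 4.37 m, τ = 36.49 × 4.37 = 159.5 N·m clockwise.
Speaker: 12.1 × 9.81 = 118.7 N down at 1.13 m → arm 1.13 m, τ = 118.7 × 1.13 = 134.1 N·m clockwise.
Net load moment about support A = 631.7 N·m clockwise.
Reaction R at support B is upward at 6.21 m, arm 6.21 m → moment R × 6.21 counterclockwise.
Στ = 0 ⇒ R × 6.21 = 631.7 ⇒ R = 102 N.

R_B ≈ 102 N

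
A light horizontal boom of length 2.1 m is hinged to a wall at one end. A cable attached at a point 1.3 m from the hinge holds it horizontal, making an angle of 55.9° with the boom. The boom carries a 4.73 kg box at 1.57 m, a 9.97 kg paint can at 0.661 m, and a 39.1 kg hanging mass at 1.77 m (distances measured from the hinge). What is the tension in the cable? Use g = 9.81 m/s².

T ≈ 758 N

Take moments about the hinge.
Box: 4.73 × 9.81 = 46.4 N down at 1.57 m → arm 1.57 m, τ = 46.4 × 1.57 = 72.85 N·m clockwise.
Paint can: 9.97 × 9.81 = 97.81 N down at 0.661 m → arm 0.661 m, τ = 97.81 × 0.661 = 64.65 N·m clockwise.
Hanging mass: 39.1 × 9.81 = 383.6 N down at 1.77 m → arm 1.77 m, τ = 383.6 × 1.77 = 679 N·m clockwise.
Total clockwise load moment = 816.5 N·m.
The cable tension T acts at 1.3 m; only its component perpendicular to the boom, T sinθ, produces torque. sin 55.9° = 0.8281.
For rotational equilibrium, T × 1.3 × 0.8281 = 816.5, so T = 816.5 / 1.077 = 758 N.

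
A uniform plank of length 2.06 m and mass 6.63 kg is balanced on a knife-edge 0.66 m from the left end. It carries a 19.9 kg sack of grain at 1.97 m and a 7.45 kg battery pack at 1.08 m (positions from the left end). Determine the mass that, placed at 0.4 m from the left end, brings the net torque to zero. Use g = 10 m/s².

m ≈ 122 kg

Taking torques about the knife-edge (at 0.66 m from the left end):
Beam weight: 6.63 × 10 = 66.3 N down at 1.03 m → arm 0.37 m, τ = 66.3 × 0.37 = 24.53 N·m clockwise.
Sack of grain: 19.9 × 10 = 199 N down at 1.97 m → arm 1.31 m, τ = 199 × 1.31 = 260.7 N·m clockwise.
Battery pack: 7.45 × 10 = 74.5 N down at 1.08 m → arm 0.42 m, τ = 74.5 × 0.42 = 31.29 N·m clockwise.
Net moment of known loads = 316.5 N·m clockwise.
An unknown mass m at 0.4 m has arm 0.26 m; its moment is m·g·0.26 counterclockwise.
Setting net torque to zero: m × 10 × 0.26 = 316.5 → m = 316.5 / (10 × 0.26) = 122 kg.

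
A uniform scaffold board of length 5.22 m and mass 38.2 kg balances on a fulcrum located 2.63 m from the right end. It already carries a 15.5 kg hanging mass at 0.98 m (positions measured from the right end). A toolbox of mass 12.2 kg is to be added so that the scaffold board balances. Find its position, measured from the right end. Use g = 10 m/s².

Choose the fulcrum (at 2.63 m from the right end) as the axis so the support reaction has zero arm there.
Beam weight: 38.2 × 10 = 382 N down at 2.61 m → arm 0.02 m, τ = 382 × 0.02 = 7.64 N·m clockwise.
Hanging mass: 15.5 × 10 = 155 N down at 0.98 m → arm 1.65 m, τ = 155 × 1.65 = 255.8 N·m clockwise.
Net moment of existing loads = 263.4 N·m clockwise.
The toolbox weighs 12.2 × 10 = 122 N and must supply an equal counterclockwise moment, so its lever arm about the fulcrum is 263.4 / 122 = 2.16 m.
That puts it at 2.63 + 2.16 = 4.79 m from the right end.

x ≈ 4.79 m from the right end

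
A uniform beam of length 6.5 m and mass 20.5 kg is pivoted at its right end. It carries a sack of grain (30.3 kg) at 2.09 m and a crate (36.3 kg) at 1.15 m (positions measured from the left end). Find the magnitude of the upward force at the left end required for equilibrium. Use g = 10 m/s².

Sum moments about the right end (the unknown pivot reaction has zero arm there).
Beam weight: 20.5 × 10 = 205 N down at 3.25 m → arm 3.25 m, τ = 205 × 3.25 = 666.2 N·m counterclockwise.
Sack of grain: 30.3 × 10 = 303 N down at 2.09 m → arm 4.41 m, τ = 303 × 4.41 = 1336 N·m counterclockwise.
Crate: 36.3 × 10 = 363 N down at 1.15 m → arm 5.35 m, τ = 363 × 5.35 = 1942 N·m counterclockwise.
Net moment of the loads = 3944 N·m counterclockwise.
The upward force F acts at the left end, arm 6.5 m, giving F × 6.5 clockwise.
Στ = 0 ⇒ F × 6.5 = 3944 ⇒ F = 3944 / 6.5 = 607 N.

F ≈ 607 N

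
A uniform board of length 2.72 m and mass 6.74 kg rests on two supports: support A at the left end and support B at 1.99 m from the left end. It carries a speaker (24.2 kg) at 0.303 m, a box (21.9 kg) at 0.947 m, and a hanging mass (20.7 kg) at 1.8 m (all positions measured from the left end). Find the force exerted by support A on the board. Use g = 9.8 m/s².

R_A ≈ 354 N

About support B:
Beam weight: 6.74 × 9.8 = 66.05 N down at 1.36 m → arm 0.63 m, τ = 66.05 × 0.63 = 41.61 N·m counterclockwise.
Speaker: 24.2 × 9.8 = 237.2 N down at 0.303 m → arm 1.687 m, τ = 237.2 × 1.687 = 400.2 N·m counterclockwise.
Box: 21.9 × 9.8 = 214.6 N down at 0.947 m → arm 1.043 m, τ = 214.6 × 1.043 = 223.8 N·m counterclockwise.
Hanging mass: 20.7 × 9.8 = 202.9 N down at 1.8 m → arm 0.19 m, τ = 202.9 × 0.19 = 38.55 N·m counterclockwise.
Net load moment about support B = 704.2 N·m counterclockwise.
Reaction R at support A is upward at 0 m, arm 1.99 m → moment R × 1.99 clockwise.
Setting net torque to zero: R × 1.99 = 704.2 → R = 354 N.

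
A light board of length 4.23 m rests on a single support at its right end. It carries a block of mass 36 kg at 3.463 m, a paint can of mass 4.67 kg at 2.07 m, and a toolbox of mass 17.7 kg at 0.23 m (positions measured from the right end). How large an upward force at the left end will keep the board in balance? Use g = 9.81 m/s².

F ≈ 321 N

About the right end:
Block: 36 × 9.81 = 353.2 N down at 3.463 m → arm 3.463 m, τ = 353.2 × 3.463 = 1223 N·m counterclockwise.
Paint can: 4.67 × 9.81 = 45.81 N down at 2.07 m → arm 2.07 m, τ = 45.81 × 2.07 = 94.83 N·m counterclockwise.
Toolbox: 17.7 × 9.81 = 173.6 N down at 0.23 m → arm 0.23 m, τ = 173.6 × 0.23 = 39.93 N·m counterclockwise.
Net moment of the loads = 1358 N·m counterclockwise.
The upward force F acts at the left end, arm 4.23 m, giving F × 4.23 clockwise.
Balancing moments: F × 4.23 = 1358, giving F = 1358 / 4.23 = 321 N.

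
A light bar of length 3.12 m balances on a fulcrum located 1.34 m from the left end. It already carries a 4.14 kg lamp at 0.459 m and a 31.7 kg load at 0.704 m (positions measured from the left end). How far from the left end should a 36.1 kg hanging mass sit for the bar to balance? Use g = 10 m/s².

Sum moments about the fulcrum (at 1.34 m from the left end) (the support reaction has zero arm there).
Lamp: 4.14 × 10 = 41.4 N down at 0.459 m → arm 0.881 m, τ = 41.4 × 0.881 = 36.47 N·m counterclockwise.
Load: 31.7 × 10 = 317 N down at 0.704 m → arm 0.636 m, τ = 317 × 0.636 = 201.6 N·m counterclockwise.
Net moment of existing loads = 238.1 N·m counterclockwise.
The hanging mass weighs 36.1 × 10 = 361 N and must supply an equal clockwise moment, so its lever arm about the fulcrum is 238.1 / 361 = 0.66 m.
That puts it at 1.34 + 0.66 = 2 m from the left end.

x ≈ 2 m from the left end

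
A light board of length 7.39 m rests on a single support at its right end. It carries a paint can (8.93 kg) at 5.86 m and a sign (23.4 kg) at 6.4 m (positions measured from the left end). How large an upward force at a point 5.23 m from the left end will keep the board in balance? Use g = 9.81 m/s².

Choose the right end as the axis so the unknown pivot reaction has zero arm there.
Paint can: 8.93 × 9.81 = 87.6 N down at 5.86 m → arm 1.53 m, τ = 87.6 × 1.53 = 134 N·m counterclockwise.
Sign: 23.4 × 9.81 = 229.6 N down at 6.4 m → arm 0.99 m, τ = 229.6 × 0.99 = 227.3 N·m counterclockwise.
Net moment of the loads = 361.3 N·m counterclockwise.
The upward force F acts at a point 5.23 m from the left end, arm 2.16 m, giving F × 2.16 clockwise.
Setting net torque to zero: F × 2.16 = 361.3 → F = 361.3 / 2.16 = 167 N.

F ≈ 167 N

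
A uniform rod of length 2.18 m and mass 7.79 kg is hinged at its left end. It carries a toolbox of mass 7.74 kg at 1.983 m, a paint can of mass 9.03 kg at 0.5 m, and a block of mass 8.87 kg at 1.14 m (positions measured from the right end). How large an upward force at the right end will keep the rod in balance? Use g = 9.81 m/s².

Sum moments about the left end (the unknown pivot reaction has zero arm there).
Beam weight: 7.79 × 9.81 = 76.42 N down at 1.09 m → arm 1.09 m, τ = 76.42 × 1.09 = 83.3 N·m clockwise.
Toolbox: 7.74 × 9.81 = 75.93 N down at 1.983 m → arm 0.197 m, τ = 75.93 × 0.197 = 14.96 N·m clockwise.
Paint can: 9.03 × 9.81 = 88.58 N down at 0.5 m → arm 1.68 m, τ = 88.58 × 1.68 = 148.8 N·m clockwise.
Block: 8.87 × 9.81 = 87.01 N down at 1.14 m → arm 1.04 m, τ = 87.01 × 1.04 = 90.49 N·m clockwise.
Net moment of the loads = 337.6 N·m clockwise.
The upward force F acts at the right end, arm 2.18 m, giving F × 2.18 counterclockwise.
Balancing moments: F × 2.18 = 337.6, giving F = 337.6 / 2.18 = 155 N.

F ≈ 155 N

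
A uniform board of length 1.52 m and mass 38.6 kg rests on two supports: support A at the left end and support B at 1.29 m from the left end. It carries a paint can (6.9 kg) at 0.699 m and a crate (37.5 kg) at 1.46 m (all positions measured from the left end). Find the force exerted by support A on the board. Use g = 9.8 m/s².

About support B:
Beam weight: 38.6 × 9.8 = 378.3 N down at 0.76 m → arm 0.53 m, τ = 378.3 × 0.53 = 200.5 N·m counterclockwise.
Paint can: 6.9 × 9.8 = 67.62 N down at 0.699 m → arm 0.591 m, τ = 67.62 × 0.591 = 39.96 N·m counterclockwise.
Crate: 37.5 × 9.8 = 367.5 N down at 1.46 m → arm 0.17 m, τ = 367.5 × 0.17 = 62.48 N·m clockwise.
Net load moment about support B = 178 N·m counterclockwise.
Reaction R at support A is upward at 0 m, arm 1.29 m → moment R × 1.29 clockwise.
Στ = 0 ⇒ R × 1.29 = 178 ⇒ R = 138 N.

R_A ≈ 138 N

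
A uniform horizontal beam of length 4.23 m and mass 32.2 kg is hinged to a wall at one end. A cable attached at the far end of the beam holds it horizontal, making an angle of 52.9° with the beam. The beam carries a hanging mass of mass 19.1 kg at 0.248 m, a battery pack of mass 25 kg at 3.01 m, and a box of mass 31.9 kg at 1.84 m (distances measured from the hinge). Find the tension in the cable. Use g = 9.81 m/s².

T ≈ 601 N

Take moments about the hinge.
Beam weight: 32.2 × 9.81 = 315.9 N down at 2.115 m → arm 2.115 m, τ = 315.9 × 2.115 = 668.1 N·m clockwise.
Hanging mass: 19.1 × 9.81 = 187.4 N down at 0.248 m → arm 0.248 m, τ = 187.4 × 0.248 = 46.48 N·m clockwise.
Battery pack: 25 × 9.81 = 245.2 N down at 3.01 m → arm 3.01 m, τ = 245.2 × 3.01 = 738.1 N·m clockwise.
Box: 31.9 × 9.81 = 312.9 N down at 1.84 m → arm 1.84 m, τ = 312.9 × 1.84 = 575.7 N·m clockwise.
Total clockwise load moment = 2028 N·m.
The cable tension T acts at 4.23 m; only its component perpendicular to the beam, T sinθ, produces torque. sin 52.9° = 0.7976.
Setting net torque to zero: T × 4.23 × 0.7976 = 2028 → T = 2028 / 3.374 = 601 N.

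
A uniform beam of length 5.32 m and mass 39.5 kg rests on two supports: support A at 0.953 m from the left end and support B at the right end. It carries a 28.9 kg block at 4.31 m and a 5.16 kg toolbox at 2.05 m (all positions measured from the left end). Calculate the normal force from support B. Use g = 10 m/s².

R_B ≈ 390 N

Sum moments about support A (its reaction then has zero moment arm).
Beam weight: 39.5 × 10 = 395 N down at 2.66 m → arm 1.707 m, τ = 395 × 1.707 = 674.3 N·m clockwise.
Block: 28.9 × 10 = 289 N down at 4.31 m → arm 3.357 m, τ = 289 × 3.357 = 970.2 N·m clockwise.
Toolbox: 5.16 × 10 = 51.6 N down at 2.05 m → arm 1.097 m, τ = 51.6 × 1.097 = 56.61 N·m clockwise.
Net load moment about support A = 1701 N·m clockwise.
Reaction R at support B is upward at 5.32 m, arm 4.367 m → moment R × 4.367 counterclockwise.
For rotational equilibrium, R × 4.367 = 1701, so R = 390 N.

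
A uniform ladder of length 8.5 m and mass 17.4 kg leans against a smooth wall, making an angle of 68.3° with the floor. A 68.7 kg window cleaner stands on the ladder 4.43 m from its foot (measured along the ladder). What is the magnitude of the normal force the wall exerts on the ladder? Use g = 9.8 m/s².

N_wall ≈ 174 N

Choose the foot of the ladder as the axis so the floor normal and friction both act there and drop out.
Ladder weight 17.4×9.8 = 170.5 N acts at 4.25 m along the ladder; its horizontal arm is 4.25·cos68.3° = 1.571 m → τ = 267.9 N·m clockwise.
Window cleaner: 68.7×9.8 = 673.3 N at 4.43 m → arm 1.638 m → τ = 1103 N·m clockwise.
Wall normal N acts horizontally at the top; its moment arm is the height L sinθ = 8.5·sin68.3° = 7.898 m, counterclockwise.
For rotational equilibrium, N × 7.898 = 1371, so N = 174 N.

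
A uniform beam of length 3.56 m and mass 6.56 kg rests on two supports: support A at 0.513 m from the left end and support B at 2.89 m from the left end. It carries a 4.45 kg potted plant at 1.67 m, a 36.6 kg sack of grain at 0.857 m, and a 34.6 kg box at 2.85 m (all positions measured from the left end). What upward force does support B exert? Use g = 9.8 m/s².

Choose support A as the axis so its reaction then has zero moment arm.
Beam weight: 6.56 × 9.8 = 64.29 N down at 1.78 m → arm 1.267 m, τ = 64.29 × 1.267 = 81.46 N·m clockwise.
Potted plant: 4.45 × 9.8 = 43.61 N down at 1.67 m → arm 1.157 m, τ = 43.61 × 1.157 = 50.46 N·m clockwise.
Sack of grain: 36.6 × 9.8 = 358.7 N down at 0.857 m → arm 0.344 m, τ = 358.7 × 0.344 = 123.4 N·m clockwise.
Box: 34.6 × 9.8 = 339.1 N down at 2.85 m → arm 2.337 m, τ = 339.1 × 2.337 = 792.5 N·m clockwise.
Net load moment about support A = 1048 N·m clockwise.
Reaction R at support B is upward at 2.89 m, arm 2.377 m → moment R × 2.377 counterclockwise.
For rotational equilibrium, R × 2.377 = 1048, so R = 441 N.

R_B ≈ 441 N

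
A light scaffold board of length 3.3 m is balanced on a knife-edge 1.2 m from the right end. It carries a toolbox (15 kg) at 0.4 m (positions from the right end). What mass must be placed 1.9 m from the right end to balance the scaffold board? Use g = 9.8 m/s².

About the knife-edge (at 1.2 m from the right end):
Toolbox: 15 × 9.8 = 147 N down at 0.4 m → arm 0.8 m, τ = 147 × 0.8 = 117.6 N·m clockwise.
Net moment of known loads = 117.6 N·m clockwise.
An unknown mass m at 1.9 m has arm 0.7 m; its moment is m·g·0.7 counterclockwise.
Balancing moments: m × 9.8 × 0.7 = 117.6, giving m = 117.6 / (9.8 × 0.7) = 17.1 kg.

m ≈ 17.1 kg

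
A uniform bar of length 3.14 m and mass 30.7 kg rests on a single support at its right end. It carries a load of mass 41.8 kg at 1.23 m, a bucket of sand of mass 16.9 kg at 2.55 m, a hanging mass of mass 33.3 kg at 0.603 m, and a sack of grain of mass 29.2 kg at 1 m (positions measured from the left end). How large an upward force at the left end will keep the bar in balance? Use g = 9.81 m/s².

F ≈ 890 N

Sum moments about the right end (the unknown pivot reaction has zero arm there).
Beam weight: 30.7 × 9.81 = 301.2 N down at 1.57 m → arm 1.57 m, τ = 301.2 × 1.57 = 472.9 N·m counterclockwise.
Load: 41.8 × 9.81 = 410.1 N down at 1.23 m → arm 1.91 m, τ = 410.1 × 1.91 = 783.3 N·m counterclockwise.
Bucket of sand: 16.9 × 9.81 = 165.8 N down at 2.55 m → arm 0.59 m, τ = 165.8 × 0.59 = 97.82 N·m counterclockwise.
Hanging mass: 33.3 × 9.81 = 326.7 N down at 0.603 m → arm 2.537 m, τ = 326.7 × 2.537 = 828.8 N·m counterclockwise.
Sack of grain: 29.2 × 9.81 = 286.5 N down at 1 m → arm 2.14 m, τ = 286.5 × 2.14 = 613.1 N·m counterclockwise.
Net moment of the loads = 2796 N·m counterclockwise.
The upward force F acts at the left end, arm 3.14 m, giving F × 3.14 clockwise.
Στ = 0 ⇒ F × 3.14 = 2796 ⇒ F = 2796 / 3.14 = 890 N.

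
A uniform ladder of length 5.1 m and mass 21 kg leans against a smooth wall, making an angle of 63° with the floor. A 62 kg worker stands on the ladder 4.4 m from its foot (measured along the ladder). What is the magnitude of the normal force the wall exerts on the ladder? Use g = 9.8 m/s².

About the foot of the ladder:
Ladder weight 21×9.8 = 205.8 N acts at 2.55 m along the ladder; its horizontal arm is 2.55·cos63° = 1.158 m → τ = 238.3 N·m clockwise.
Worker: 62×9.8 = 607.6 N at 4.4 m → arm 1.998 m → τ = 1214 N·m clockwise.
Wall normal N acts horizontally at the top; its moment arm is the height L sinθ = 5.1·sin63° = 4.544 m, counterclockwise.
Στ = 0 ⇒ N × 4.544 = 1452 ⇒ N = 320 N.

N_wall ≈ 320 N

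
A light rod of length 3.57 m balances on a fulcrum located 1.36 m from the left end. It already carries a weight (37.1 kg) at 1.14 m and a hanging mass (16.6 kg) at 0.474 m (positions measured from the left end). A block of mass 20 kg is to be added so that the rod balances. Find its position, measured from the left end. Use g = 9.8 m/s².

x ≈ 2.5 m from the left end

Choose the fulcrum (at 1.36 m from the left end) as the axis so the support reaction has zero arm there.
Weight: 37.1 × 9.8 = 363.6 N down at 1.14 m → arm 0.22 m, τ = 363.6 × 0.22 = 79.99 N·m counterclockwise.
Hanging mass: 16.6 × 9.8 = 162.7 N down at 0.474 m → arm 0.886 m, τ = 162.7 × 0.886 = 144.2 N·m counterclockwise.
Net moment of existing loads = 224.2 N·m counterclockwise.
The block weighs 20 × 9.8 = 196 N and must supply an equal clockwise moment, so its lever arm about the fulcrum is 224.2 / 196 = 1.14 m.
That puts it at 1.36 + 1.14 = 2.5 m from the left end.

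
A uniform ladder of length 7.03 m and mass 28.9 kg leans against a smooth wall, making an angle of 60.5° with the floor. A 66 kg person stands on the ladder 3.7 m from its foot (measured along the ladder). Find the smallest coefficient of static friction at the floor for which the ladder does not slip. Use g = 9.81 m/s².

μ_min ≈ 0.293

About the foot of the ladder:
Ladder weight 28.9×9.81 = 283.5 N acts at 3.515 m along the ladder; its horizontal arm is 3.515·cos60.5° = 1.731 m → τ = 490.7 N·m clockwise.
Person: 66×9.81 = 647.5 N at 3.7 m → arm 1.822 m → τ = 1180 N·m clockwise.
Wall normal N acts horizontally at the top; its moment arm is the height L sinθ = 7.03·sin60.5° = 6.119 m, counterclockwise.
For rotational equilibrium, N × 6.119 = 1671, so N = 273.1 N.
ΣFx = 0 ⇒ f = N_wall = 273.1 N. ΣFy = 0 ⇒ N_floor = 931 N.
μ_min = f / N_floor = 273.1 / 931 = 0.293.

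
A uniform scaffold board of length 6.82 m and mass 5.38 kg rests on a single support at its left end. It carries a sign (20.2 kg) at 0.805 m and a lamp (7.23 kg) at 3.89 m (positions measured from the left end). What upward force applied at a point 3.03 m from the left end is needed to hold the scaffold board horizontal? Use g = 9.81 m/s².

F ≈ 203 N

Sum moments about the left end (the unknown pivot reaction has zero arm there).
Beam weight: 5.38 × 9.81 = 52.78 N down at 3.41 m → arm 3.41 m, τ = 52.78 × 3.41 = 180 N·m clockwise.
Sign: 20.2 × 9.81 = 198.2 N down at 0.805 m → arm 0.805 m, τ = 198.2 × 0.805 = 159.6 N·m clockwise.
Lamp: 7.23 × 9.81 = 70.93 N down at 3.89 m → arm 3.89 m, τ = 70.93 × 3.89 = 275.9 N·m clockwise.
Net moment of the loads = 615.5 N·m clockwise.
The upward force F acts at a point 3.03 m from the left end, arm 3.03 m, giving F × 3.03 counterclockwise.
For rotational equilibrium, F × 3.03 = 615.5, so F = 615.5 / 3.03 = 203 N.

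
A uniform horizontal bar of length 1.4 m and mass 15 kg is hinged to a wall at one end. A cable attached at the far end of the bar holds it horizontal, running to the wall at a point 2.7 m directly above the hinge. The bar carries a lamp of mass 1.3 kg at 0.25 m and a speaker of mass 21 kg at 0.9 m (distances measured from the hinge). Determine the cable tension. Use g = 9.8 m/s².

Taking torques about the hinge:
Beam weight: 15 × 9.8 = 147 N down at 0.7 m → arm 0.7 m, τ = 147 × 0.7 = 102.9 N·m clockwise.
Lamp: 1.3 × 9.8 = 12.74 N down at 0.25 m → arm 0.25 m, τ = 12.74 × 0.25 = 3.185 N·m clockwise.
Speaker: 21 × 9.8 = 205.8 N down at 0.9 m → arm 0.9 m, τ = 205.8 × 0.9 = 185.2 N·m clockwise.
Total clockwise load moment = 291.3 N·m.
The cable tension T acts at 1.4 m; only its component perpendicular to the bar, T sinθ, produces torque. sinθ = h/√(h²+d²) = 2.7/√(2.7²+1.4²) = 0.8878.
For rotational equilibrium, T × 1.4 × 0.8878 = 291.3, so T = 291.3 / 1.243 = 234 N.

T ≈ 234 N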